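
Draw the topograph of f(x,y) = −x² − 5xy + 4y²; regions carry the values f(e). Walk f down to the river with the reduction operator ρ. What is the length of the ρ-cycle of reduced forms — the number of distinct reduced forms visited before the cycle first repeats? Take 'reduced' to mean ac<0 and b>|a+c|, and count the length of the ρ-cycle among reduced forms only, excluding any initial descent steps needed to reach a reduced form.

D = 41, ⌊√D⌋ = 6
descent: ρ → (4,5,-1)  [lands on river]
river: ρ → (-1,5,4)
river: ρ → (4,3,-2)
river: ρ → (-2,5,2)
river: ρ → (2,3,-4)
river: ρ → (-4,5,1)
river: ρ → (1,5,-4)
river: ρ → (-4,3,2)
river: ρ → (2,5,-2)
river: ρ → (-2,3,4)
ρ-cycle length = 10 (tail of 1 descent step not counted)

10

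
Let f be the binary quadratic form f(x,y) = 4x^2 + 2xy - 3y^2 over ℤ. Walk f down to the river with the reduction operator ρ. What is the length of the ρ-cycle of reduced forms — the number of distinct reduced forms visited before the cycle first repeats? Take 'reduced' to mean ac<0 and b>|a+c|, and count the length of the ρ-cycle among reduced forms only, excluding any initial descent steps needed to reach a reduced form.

D = 52, ⌊√D⌋ = 7
river: ρ → (-3,4,3)
river: ρ → (3,2,-4)
river: ρ → (-4,6,1)
river: ρ → (1,6,-4)
river: ρ → (-4,2,3)
river: ρ → (3,4,-3)
river: ρ → (-3,2,4)
river: ρ → (4,6,-1)
river: ρ → (-1,6,4)
river: ρ → (4,2,-3)
ρ-cycle length = 10 (tail of 0 descent steps not counted)

10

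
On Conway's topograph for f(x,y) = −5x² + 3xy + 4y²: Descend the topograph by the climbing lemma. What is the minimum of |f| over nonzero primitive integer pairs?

river: ρ → (4,5,-4)
river: ρ → (-4,3,5)
river: ρ → (5,7,-2)
river: ρ → (-2,9,1)
river: ρ → (1,9,-2)
river: ρ → (-2,7,5)
river: ρ → (5,3,-4)
river: ρ → (-4,5,4)
river: ρ → (4,3,-5)
river: ρ → (-5,7,2)
river: ρ → (2,9,-1)
river: ρ → (-1,9,2)
river: ρ → (2,7,-5)
river: ρ → (-5,3,4)
closes: descent 0, river 14
min |a| on river = 1

1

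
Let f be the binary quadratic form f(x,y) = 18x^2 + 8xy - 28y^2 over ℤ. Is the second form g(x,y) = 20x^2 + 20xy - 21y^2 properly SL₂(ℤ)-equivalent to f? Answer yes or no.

D₁ = 2080, D₂ = 2080
river cycle of f (length 6): (18, 44, -2), (-2, 44, 18), (18, 28, -18), (-18, 44, 2), (2, 44, -18), (-18, 28, 18)
river cycle of g (length 14): (-21, 22, 19), (19, 16, -24), (-24, 32, 11), (11, 34, -21), (-21, 8, 24), (24, 40, -5), (-5, 40, 24), (24, 8, -21), (-21, 34, 11), (11, 32, -24), … (4 more)
cycles differ ⇒ inequivalent

no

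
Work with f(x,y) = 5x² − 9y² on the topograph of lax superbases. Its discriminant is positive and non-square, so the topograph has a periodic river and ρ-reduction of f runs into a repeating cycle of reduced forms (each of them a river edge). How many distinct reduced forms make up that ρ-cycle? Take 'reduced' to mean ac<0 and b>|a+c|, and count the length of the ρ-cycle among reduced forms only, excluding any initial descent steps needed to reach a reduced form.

D = 180, ⌊√D⌋ = 13
descent: ρ → (-9,0,5)
descent: ρ → (5,10,-4)  [lands on river]
river: ρ → (-4,6,9)
river: ρ → (9,12,-1)
river: ρ → (-1,12,9)
river: ρ → (9,6,-4)
river: ρ → (-4,10,5)
ρ-cycle length = 6 (tail of 2 descent steps not counted)

6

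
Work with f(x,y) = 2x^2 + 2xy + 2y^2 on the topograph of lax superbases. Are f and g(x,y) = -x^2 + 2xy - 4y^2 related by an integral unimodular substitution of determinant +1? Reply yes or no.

D₁ = -12, D₂ = -12
f: reduced (well bottom): (2,2,2) with a≤c, −a<b≤a
g is negative-definite; reduce −g:
−g: translate: b→0 (≡-2 mod 2), so (1,-2,4)→(1,0,3)
−g: reduced (well bottom): (1,0,3) with a≤c, −a<b≤a
flip sign back: reduced form of g is (-1,0,-3)
reduced forms (2, 2, 2) vs (-1, 0, -3) ⇒ inequivalent

no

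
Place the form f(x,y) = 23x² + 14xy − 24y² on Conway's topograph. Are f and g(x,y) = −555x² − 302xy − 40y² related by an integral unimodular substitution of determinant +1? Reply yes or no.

D₁ = 2404, D₂ = 2404
river cycle of f (length 62): (-24, 34, 13), (13, 44, -9), (-9, 46, 8), (8, 34, -39), (-39, 44, 3), (3, 46, -24), (-24, 2, 25), (25, 48, -1), (-1, 48, 25), (25, 2, -24), … (52 more)
river cycle of g (length 62): (13, 44, -9), (-9, 46, 8), (8, 34, -39), (-39, 44, 3), (3, 46, -24), (-24, 2, 25), (25, 48, -1), (-1, 48, 25), (25, 2, -24), (-24, 46, 3), … (52 more)
cycles coincide ⇒ equivalent

yes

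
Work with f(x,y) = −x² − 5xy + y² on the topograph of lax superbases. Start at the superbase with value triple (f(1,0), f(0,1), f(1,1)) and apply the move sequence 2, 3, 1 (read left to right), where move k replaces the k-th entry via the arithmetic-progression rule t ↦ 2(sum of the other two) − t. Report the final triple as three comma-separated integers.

start (-1,1,-5) = (f(1,0),f(0,1),f(1,1))
replace slot 2: 2·((-1)+(-5)) − 1 = -13 → (-1,-13,-5)
replace slot 3: 2·((-1)+(-13)) − (-5) = -23 → (-1,-13,-23)
replace slot 1: 2·((-13)+(-23)) − (-1) = -71 → (-71,-13,-23)

-71,-13,-23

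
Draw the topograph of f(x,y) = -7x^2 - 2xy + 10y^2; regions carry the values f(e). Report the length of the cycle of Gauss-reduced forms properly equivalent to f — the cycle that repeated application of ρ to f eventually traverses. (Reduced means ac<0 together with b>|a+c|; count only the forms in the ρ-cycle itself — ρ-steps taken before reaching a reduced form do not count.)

D = 284, ⌊√D⌋ = 16
descent: ρ → (10,2,-7)
descent: ρ → (-7,12,5)  [lands on river]
river: ρ → (5,8,-11)
river: ρ → (-11,14,2)
river: ρ → (2,14,-11)
river: ρ → (-11,8,5)
river: ρ → (5,12,-7)
river: ρ → (-7,16,1)
river: ρ → (1,16,-7)
ρ-cycle length = 8 (tail of 2 descent steps not counted)

8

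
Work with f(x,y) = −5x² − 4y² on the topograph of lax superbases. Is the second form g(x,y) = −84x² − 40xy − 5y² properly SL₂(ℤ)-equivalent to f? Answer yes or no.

D₁ = -80, D₂ = -80
f is negative-definite; reduce −f:
−f: flip: (5,0,4)→(4,0,5)
−f: reduced (well bottom): (4,0,5) with a≤c, −a<b≤a
flip sign back: reduced form of f is (-4,0,-5)
g is negative-definite; reduce −g:
−g: flip: (84,40,5)→(5,-40,84)
−g: translate: b→0 (≡-40 mod 10), so (5,-40,84)→(5,0,4)
−g: flip: (5,0,4)→(4,0,5)
−g: reduced (well bottom): (4,0,5) with a≤c, −a<b≤a
flip sign back: reduced form of g is (-4,0,-5)
reduced forms (-4, 0, -5) vs (-4, 0, -5) ⇒ equivalent

yes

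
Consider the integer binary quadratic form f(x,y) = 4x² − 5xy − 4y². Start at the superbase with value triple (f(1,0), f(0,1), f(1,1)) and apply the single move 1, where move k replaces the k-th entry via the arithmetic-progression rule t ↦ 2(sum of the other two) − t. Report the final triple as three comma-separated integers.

start (4,-4,-5) = (f(1,0),f(0,1),f(1,1))
replace slot 1: 2·((-4)+(-5)) − 4 = -22 → (-22,-4,-5)

-22,-4,-5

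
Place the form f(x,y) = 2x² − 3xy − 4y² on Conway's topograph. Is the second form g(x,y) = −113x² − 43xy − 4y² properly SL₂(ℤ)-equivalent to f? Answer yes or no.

D₁ = 41, D₂ = 41
river cycle of f (length 10): (-4, 3, 2), (2, 5, -2), (-2, 3, 4), (4, 5, -1), (-1, 5, 4), (4, 3, -2), (-2, 5, 2), (2, 3, -4), (-4, 5, 1), (1, 5, -4)
river cycle of g (length 10): (-4, 3, 2), (2, 5, -2), (-2, 3, 4), (4, 5, -1), (-1, 5, 4), (4, 3, -2), (-2, 5, 2), (2, 3, -4), (-4, 5, 1), (1, 5, -4)
cycles coincide ⇒ equivalent

yes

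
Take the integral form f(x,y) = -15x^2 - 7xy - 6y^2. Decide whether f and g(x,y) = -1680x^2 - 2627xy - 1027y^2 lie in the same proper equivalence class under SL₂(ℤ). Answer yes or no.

D₁ = -311, D₂ = -311
f is negative-definite; reduce −f:
−f: flip: (15,7,6)→(6,-7,15)
−f: translate: b→5 (≡-7 mod 12), so (6,-7,15)→(6,5,14)
−f: reduced (well bottom): (6,5,14) with a≤c, −a<b≤a
flip sign back: reduced form of f is (-6,-5,-14)
g is negative-definite; reduce −g:
−g: translate: b→-733 (≡2627 mod 3360), so (1680,2627,1027)→(1680,-733,80)
−g: flip: (1680,-733,80)→(80,733,1680)
−g: translate: b→-67 (≡733 mod 160), so (80,733,1680)→(80,-67,15)
−g: flip: (80,-67,15)→(15,67,80)
−g: translate: b→7 (≡67 mod 30), so (15,67,80)→(15,7,6)
−g: flip: (15,7,6)→(6,-7,15)
−g: translate: b→5 (≡-7 mod 12), so (6,-7,15)→(6,5,14)
−g: reduced (well bottom): (6,5,14) with a≤c, −a<b≤a
flip sign back: reduced form of g is (-6,-5,-14)
reduced forms (-6, -5, -14) vs (-6, -5, -14) ⇒ equivalent

yes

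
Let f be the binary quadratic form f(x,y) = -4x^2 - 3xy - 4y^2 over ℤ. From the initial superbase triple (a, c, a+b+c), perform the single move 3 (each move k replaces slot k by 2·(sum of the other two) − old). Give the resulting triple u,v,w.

start (-4,-4,-11) = (f(1,0),f(0,1),f(1,1))
replace slot 3: 2·((-4)+(-4)) − (-11) = -5 → (-4,-4,-5)

-4,-4,-5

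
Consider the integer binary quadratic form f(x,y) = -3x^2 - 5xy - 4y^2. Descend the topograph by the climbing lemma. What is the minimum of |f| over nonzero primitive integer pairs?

translate: b→-1 (≡5 mod 6), so (3,5,4)→(3,-1,2)
flip: (3,-1,2)→(2,1,3)
reduced (well bottom): (2,1,3) with a≤c, −a<b≤a
well minimum |f| = |-2| = 2 (negative-definite)

2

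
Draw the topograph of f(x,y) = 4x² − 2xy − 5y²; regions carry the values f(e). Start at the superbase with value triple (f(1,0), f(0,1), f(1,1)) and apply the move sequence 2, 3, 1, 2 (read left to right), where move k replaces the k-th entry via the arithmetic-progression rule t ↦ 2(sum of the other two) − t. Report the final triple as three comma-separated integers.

start (4,-5,-3) = (f(1,0),f(0,1),f(1,1))
replace slot 2: 2·(4+(-3)) − (-5) = 7 → (4,7,-3)
replace slot 3: 2·(4+7) − (-3) = 25 → (4,7,25)
replace slot 1: 2·(7+25) − 4 = 60 → (60,7,25)
replace slot 2: 2·(60+25) − 7 = 163 → (60,163,25)

60,163,25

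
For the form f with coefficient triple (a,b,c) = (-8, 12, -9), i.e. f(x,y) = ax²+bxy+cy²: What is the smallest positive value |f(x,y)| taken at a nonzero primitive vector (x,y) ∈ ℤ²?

translate: b→4 (≡-12 mod 16), so (8,-12,9)→(8,4,5)
flip: (8,4,5)→(5,-4,8)
reduced (well bottom): (5,-4,8) with a≤c, −a<b≤a
well minimum |f| = |-5| = 5 (negative-definite)

5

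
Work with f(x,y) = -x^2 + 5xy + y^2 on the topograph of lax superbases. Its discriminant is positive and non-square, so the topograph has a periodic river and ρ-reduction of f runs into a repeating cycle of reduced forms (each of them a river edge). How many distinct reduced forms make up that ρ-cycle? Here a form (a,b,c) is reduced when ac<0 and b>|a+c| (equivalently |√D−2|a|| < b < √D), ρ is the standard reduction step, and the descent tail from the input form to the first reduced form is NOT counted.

D = 29, ⌊√D⌋ = 5
river: ρ → (1,5,-1)
river: ρ → (-1,5,1)
ρ-cycle length = 2 (tail of 0 descent steps not counted)

2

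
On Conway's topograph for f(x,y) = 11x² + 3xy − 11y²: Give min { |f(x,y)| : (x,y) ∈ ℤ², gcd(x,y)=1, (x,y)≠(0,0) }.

river: ρ → (-11,19,3)
river: ρ → (3,17,-17)
river: ρ → (-17,17,3)
river: ρ → (3,19,-11)
river: ρ → (-11,3,11)
river: ρ → (11,19,-3)
river: ρ → (-3,17,17)
river: ρ → (17,17,-3)
river: ρ → (-3,19,11)
river: ρ → (11,3,-11)
closes: descent 0, river 10
min |a| on river = 3

3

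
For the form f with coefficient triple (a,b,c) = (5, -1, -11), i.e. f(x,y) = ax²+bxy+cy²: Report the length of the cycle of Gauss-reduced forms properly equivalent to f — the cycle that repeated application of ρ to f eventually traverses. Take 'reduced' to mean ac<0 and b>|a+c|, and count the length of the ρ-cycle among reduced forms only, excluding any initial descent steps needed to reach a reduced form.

D = 221, ⌊√D⌋ = 14
descent: ρ → (-11,1,5)
descent: ρ → (5,9,-7)  [lands on river]
river: ρ → (-7,5,7)
river: ρ → (7,9,-5)
river: ρ → (-5,11,5)
ρ-cycle length = 4 (tail of 2 descent steps not counted)

4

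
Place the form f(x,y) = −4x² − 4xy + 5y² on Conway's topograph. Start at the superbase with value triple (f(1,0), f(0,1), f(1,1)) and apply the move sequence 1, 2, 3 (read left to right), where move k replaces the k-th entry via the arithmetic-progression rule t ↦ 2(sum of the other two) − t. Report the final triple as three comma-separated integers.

start (-4,5,-3) = (f(1,0),f(0,1),f(1,1))
replace slot 1: 2·(5+(-3)) − (-4) = 8 → (8,5,-3)
replace slot 2: 2·(8+(-3)) − 5 = 5 → (8,5,-3)
replace slot 3: 2·(8+5) − (-3) = 29 → (8,5,29)

8,5,29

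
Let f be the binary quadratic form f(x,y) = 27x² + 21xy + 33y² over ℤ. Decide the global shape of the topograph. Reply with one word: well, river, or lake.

D = b²−4ac = 21² − 4·27·33 = -3123
D < 0 ⇒ definite ⇒ every region one sign ⇒ single well

well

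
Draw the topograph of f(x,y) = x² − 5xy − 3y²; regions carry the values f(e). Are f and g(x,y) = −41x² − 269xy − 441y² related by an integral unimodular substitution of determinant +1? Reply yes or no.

D₁ = 37, D₂ = 37
river cycle of f (length 6): (-3, 5, 1), (1, 5, -3), (-3, 1, 3), (3, 5, -1), (-1, 5, 3), (3, 1, -3)
river cycle of g (length 6): (-3, 5, 1), (1, 5, -3), (-3, 1, 3), (3, 5, -1), (-1, 5, 3), (3, 1, -3)
cycles coincide ⇒ equivalent

yes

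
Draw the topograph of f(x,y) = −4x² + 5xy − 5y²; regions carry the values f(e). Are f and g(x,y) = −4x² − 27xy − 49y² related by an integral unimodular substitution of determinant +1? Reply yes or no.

D₁ = -55, D₂ = -55
f is negative-definite; reduce −f:
−f: translate: b→3 (≡-5 mod 8), so (4,-5,5)→(4,3,4)
−f: reduced (well bottom): (4,3,4) with a≤c, −a<b≤a
flip sign back: reduced form of f is (-4,-3,-4)
g is negative-definite; reduce −g:
−g: translate: b→3 (≡27 mod 8), so (4,27,49)→(4,3,4)
−g: reduced (well bottom): (4,3,4) with a≤c, −a<b≤a
flip sign back: reduced form of g is (-4,-3,-4)
reduced forms (-4, -3, -4) vs (-4, -3, -4) ⇒ equivalent

yes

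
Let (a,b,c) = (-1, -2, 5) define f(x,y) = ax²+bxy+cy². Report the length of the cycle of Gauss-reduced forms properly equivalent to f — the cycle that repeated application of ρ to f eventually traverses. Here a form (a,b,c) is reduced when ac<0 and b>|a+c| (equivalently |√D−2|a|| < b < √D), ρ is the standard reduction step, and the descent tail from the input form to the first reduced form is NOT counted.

D = 24, ⌊√D⌋ = 4
descent: ρ → (5,2,-1)
descent: ρ → (-1,4,2)  [lands on river]
river: ρ → (2,4,-1)
ρ-cycle length = 2 (tail of 2 descent steps not counted)

2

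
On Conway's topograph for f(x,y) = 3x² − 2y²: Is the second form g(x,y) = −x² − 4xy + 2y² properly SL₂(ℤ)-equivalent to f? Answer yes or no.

D₁ = 24, D₂ = 24
river cycle of f (length 2): (-2, 4, 1), (1, 4, -2)
river cycle of g (length 2): (2, 4, -1), (-1, 4, 2)
cycles differ ⇒ inequivalent

no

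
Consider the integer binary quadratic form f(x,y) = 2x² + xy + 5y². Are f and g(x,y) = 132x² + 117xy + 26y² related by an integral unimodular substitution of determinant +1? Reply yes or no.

D₁ = -39, D₂ = -39
f: reduced (well bottom): (2,1,5) with a≤c, −a<b≤a
g: flip: (132,117,26)→(26,-117,132)
g: translate: b→-13 (≡-117 mod 52), so (26,-117,132)→(26,-13,2)
g: flip: (26,-13,2)→(2,13,26)
g: translate: b→1 (≡13 mod 4), so (2,13,26)→(2,1,5)
g: reduced (well bottom): (2,1,5) with a≤c, −a<b≤a
reduced forms (2, 1, 5) vs (2, 1, 5) ⇒ equivalent

yes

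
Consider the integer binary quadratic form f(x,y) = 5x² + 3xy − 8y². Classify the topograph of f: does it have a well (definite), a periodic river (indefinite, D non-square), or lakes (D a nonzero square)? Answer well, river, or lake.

D = b²−4ac = 3² − 4·5·(-8) = 169
D = 13² is a perfect square ⇒ form factors over ℤ ⇒ lakes

lake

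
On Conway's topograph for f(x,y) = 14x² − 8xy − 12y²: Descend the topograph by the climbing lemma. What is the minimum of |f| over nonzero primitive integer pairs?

descent: ρ → (-12,8,14)  [lands on river]
river: ρ → (14,20,-6)
river: ρ → (-6,16,20)
river: ρ → (20,24,-2)
river: ρ → (-2,24,20)
river: ρ → (20,16,-6)
river: ρ → (-6,20,14)
river: ρ → (14,8,-12)
river: ρ → (-12,16,10)
river: ρ → (10,24,-4)
river: ρ → (-4,24,10)
river: ρ → (10,16,-12)
closes: descent 1, river 12
min |a| on river = 2

2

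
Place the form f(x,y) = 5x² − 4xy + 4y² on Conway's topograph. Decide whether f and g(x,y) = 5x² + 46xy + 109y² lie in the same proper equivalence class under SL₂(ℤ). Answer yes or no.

D₁ = -64, D₂ = -64
f: flip: (5,-4,4)→(4,4,5)
f: reduced (well bottom): (4,4,5) with a≤c, −a<b≤a
g: translate: b→-4 (≡46 mod 10), so (5,46,109)→(5,-4,4)
g: flip: (5,-4,4)→(4,4,5)
g: reduced (well bottom): (4,4,5) with a≤c, −a<b≤a
reduced forms (4, 4, 5) vs (4, 4, 5) ⇒ equivalent

yes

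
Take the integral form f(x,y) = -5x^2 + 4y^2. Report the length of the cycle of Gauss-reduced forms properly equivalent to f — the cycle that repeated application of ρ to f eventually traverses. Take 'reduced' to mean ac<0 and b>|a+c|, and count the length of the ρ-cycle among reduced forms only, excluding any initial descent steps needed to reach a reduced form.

D = 80, ⌊√D⌋ = 8
descent: ρ → (4,8,-1)  [lands on river]
river: ρ → (-1,8,4)
ρ-cycle length = 2 (tail of 1 descent step not counted)

2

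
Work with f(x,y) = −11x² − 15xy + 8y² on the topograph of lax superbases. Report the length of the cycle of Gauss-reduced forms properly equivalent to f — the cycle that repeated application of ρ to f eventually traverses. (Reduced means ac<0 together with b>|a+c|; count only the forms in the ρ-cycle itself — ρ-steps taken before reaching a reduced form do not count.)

D = 577, ⌊√D⌋ = 24
descent: ρ → (8,15,-11)  [lands on river]
river: ρ → (-11,7,12)
river: ρ → (12,17,-6)
river: ρ → (-6,19,9)
river: ρ → (9,17,-8)
river: ρ → (-8,15,11)
river: ρ → (11,7,-12)
river: ρ → (-12,17,6)
river: ρ → (6,19,-9)
river: ρ → (-9,17,8)
ρ-cycle length = 10 (tail of 1 descent step not counted)

10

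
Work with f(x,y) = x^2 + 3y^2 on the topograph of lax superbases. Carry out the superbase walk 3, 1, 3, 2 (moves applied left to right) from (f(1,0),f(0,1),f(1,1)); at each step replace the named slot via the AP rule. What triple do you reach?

start (1,3,4) = (f(1,0),f(0,1),f(1,1))
replace slot 3: 2·(1+3) − 4 = 4 → (1,3,4)
replace slot 1: 2·(3+4) − 1 = 13 → (13,3,4)
replace slot 3: 2·(13+3) − 4 = 28 → (13,3,28)
replace slot 2: 2·(13+28) − 3 = 79 → (13,79,28)

13,79,28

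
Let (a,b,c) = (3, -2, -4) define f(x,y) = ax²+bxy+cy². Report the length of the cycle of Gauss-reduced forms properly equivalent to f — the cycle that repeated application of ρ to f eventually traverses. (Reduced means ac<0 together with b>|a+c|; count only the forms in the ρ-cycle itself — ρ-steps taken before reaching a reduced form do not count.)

D = 52, ⌊√D⌋ = 7
descent: ρ → (-4,2,3)  [lands on river]
river: ρ → (3,4,-3)
river: ρ → (-3,2,4)
river: ρ → (4,6,-1)
river: ρ → (-1,6,4)
river: ρ → (4,2,-3)
river: ρ → (-3,4,3)
river: ρ → (3,2,-4)
river: ρ → (-4,6,1)
river: ρ → (1,6,-4)
ρ-cycle length = 10 (tail of 1 descent step not counted)

10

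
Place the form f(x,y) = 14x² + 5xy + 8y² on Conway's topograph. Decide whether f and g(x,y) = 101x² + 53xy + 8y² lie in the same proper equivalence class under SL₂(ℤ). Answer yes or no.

D₁ = -423, D₂ = -423
f: flip: (14,5,8)→(8,-5,14)
f: reduced (well bottom): (8,-5,14) with a≤c, −a<b≤a
g: flip: (101,53,8)→(8,-53,101)
g: translate: b→-5 (≡-53 mod 16), so (8,-53,101)→(8,-5,14)
g: reduced (well bottom): (8,-5,14) with a≤c, −a<b≤a
reduced forms (8, -5, 14) vs (8, -5, 14) ⇒ equivalent

yes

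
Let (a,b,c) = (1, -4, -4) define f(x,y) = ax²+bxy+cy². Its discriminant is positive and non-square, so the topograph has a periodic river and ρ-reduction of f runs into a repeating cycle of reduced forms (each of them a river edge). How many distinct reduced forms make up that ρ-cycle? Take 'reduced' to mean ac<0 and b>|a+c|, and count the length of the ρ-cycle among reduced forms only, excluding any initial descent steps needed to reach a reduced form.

D = 32, ⌊√D⌋ = 5
descent: ρ → (-4,4,1)  [lands on river]
river: ρ → (1,4,-4)
ρ-cycle length = 2 (tail of 1 descent step not counted)

2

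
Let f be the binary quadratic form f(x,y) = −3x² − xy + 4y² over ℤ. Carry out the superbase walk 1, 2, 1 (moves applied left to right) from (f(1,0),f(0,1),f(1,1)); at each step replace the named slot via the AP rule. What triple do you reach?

start (-3,4,0) = (f(1,0),f(0,1),f(1,1))
replace slot 1: 2·(4+0) − (-3) = 11 → (11,4,0)
replace slot 2: 2·(11+0) − 4 = 18 → (11,18,0)
replace slot 1: 2·(18+0) − 11 = 25 → (25,18,0)

25,18,0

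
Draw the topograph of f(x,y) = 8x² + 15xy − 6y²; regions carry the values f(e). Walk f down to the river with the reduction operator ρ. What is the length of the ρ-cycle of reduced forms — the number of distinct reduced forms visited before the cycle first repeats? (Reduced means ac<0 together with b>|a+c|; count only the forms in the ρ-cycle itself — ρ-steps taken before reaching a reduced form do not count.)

D = 417, ⌊√D⌋ = 20
river: ρ → (-6,9,14)
river: ρ → (14,19,-1)
river: ρ → (-1,19,14)
river: ρ → (14,9,-6)
river: ρ → (-6,15,8)
river: ρ → (8,17,-4)
river: ρ → (-4,15,12)
river: ρ → (12,9,-7)
river: ρ → (-7,19,2)
river: ρ → (2,17,-16)
river: ρ → (-16,15,3)
river: ρ → (3,15,-16)
river: ρ → (-16,17,2)
river: ρ → (2,19,-7)
river: ρ → (-7,9,12)
river: ρ → (12,15,-4)
river: ρ → (-4,17,8)
river: ρ → (8,15,-6)
ρ-cycle length = 18 (tail of 0 descent steps not counted)

18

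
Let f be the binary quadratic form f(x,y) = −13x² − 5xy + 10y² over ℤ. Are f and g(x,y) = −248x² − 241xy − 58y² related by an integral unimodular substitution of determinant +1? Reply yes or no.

D₁ = 545, D₂ = 545
river cycle of f (length 8): (10, 5, -13), (-13, 21, 2), (2, 23, -2), (-2, 21, 13), (13, 5, -10), (-10, 15, 8), (8, 17, -8), (-8, 15, 10)
river cycle of g (length 8): (2, 23, -2), (-2, 21, 13), (13, 5, -10), (-10, 15, 8), (8, 17, -8), (-8, 15, 10), (10, 5, -13), (-13, 21, 2)
cycles coincide ⇒ equivalent

yes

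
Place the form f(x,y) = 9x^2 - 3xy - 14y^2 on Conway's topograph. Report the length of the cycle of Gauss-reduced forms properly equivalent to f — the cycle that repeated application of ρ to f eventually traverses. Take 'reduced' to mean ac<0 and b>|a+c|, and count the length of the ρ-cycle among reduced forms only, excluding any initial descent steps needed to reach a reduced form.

D = 513, ⌊√D⌋ = 22
descent: ρ → (-14,3,9)
descent: ρ → (9,15,-8)  [lands on river]
river: ρ → (-8,17,7)
river: ρ → (7,11,-14)
river: ρ → (-14,17,4)
river: ρ → (4,15,-18)
river: ρ → (-18,21,1)
river: ρ → (1,21,-18)
river: ρ → (-18,15,4)
river: ρ → (4,17,-14)
river: ρ → (-14,11,7)
river: ρ → (7,17,-8)
river: ρ → (-8,15,9)
river: ρ → (9,21,-2)
river: ρ → (-2,19,19)
river: ρ → (19,19,-2)
river: ρ → (-2,21,9)
ρ-cycle length = 16 (tail of 2 descent steps not counted)

16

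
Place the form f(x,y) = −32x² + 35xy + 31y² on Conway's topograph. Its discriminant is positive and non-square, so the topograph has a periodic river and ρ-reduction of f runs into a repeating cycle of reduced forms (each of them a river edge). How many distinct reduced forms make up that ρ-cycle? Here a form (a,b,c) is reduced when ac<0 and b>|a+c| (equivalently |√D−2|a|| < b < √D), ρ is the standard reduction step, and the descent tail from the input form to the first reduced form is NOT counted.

D = 5193, ⌊√D⌋ = 72
river: ρ → (31,27,-36)
river: ρ → (-36,45,22)
river: ρ → (22,43,-38)
river: ρ → (-38,33,27)
river: ρ → (27,21,-44)
river: ρ → (-44,67,4)
river: ρ → (4,69,-27)
river: ρ → (-27,39,34)
river: ρ → (34,29,-32)
river: ρ → (-32,35,31)
ρ-cycle length = 10 (tail of 0 descent steps not counted)

10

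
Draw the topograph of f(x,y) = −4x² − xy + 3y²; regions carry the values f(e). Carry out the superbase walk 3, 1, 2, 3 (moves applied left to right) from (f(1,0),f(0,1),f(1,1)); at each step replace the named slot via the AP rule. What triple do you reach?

start (-4,3,-2) = (f(1,0),f(0,1),f(1,1))
replace slot 3: 2·((-4)+3) − (-2) = 0 → (-4,3,0)
replace slot 1: 2·(3+0) − (-4) = 10 → (10,3,0)
replace slot 2: 2·(10+0) − 3 = 17 → (10,17,0)
replace slot 3: 2·(10+17) − 0 = 54 → (10,17,54)

10,17,54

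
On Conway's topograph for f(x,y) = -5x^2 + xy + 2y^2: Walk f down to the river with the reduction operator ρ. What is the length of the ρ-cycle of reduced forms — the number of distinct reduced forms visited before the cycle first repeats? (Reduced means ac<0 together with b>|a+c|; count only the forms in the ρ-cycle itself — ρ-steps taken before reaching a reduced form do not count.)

D = 41, ⌊√D⌋ = 6
descent: ρ → (2,3,-4)  [lands on river]
river: ρ → (-4,5,1)
river: ρ → (1,5,-4)
river: ρ → (-4,3,2)
river: ρ → (2,5,-2)
river: ρ → (-2,3,4)
river: ρ → (4,5,-1)
river: ρ → (-1,5,4)
river: ρ → (4,3,-2)
river: ρ → (-2,5,2)
ρ-cycle length = 10 (tail of 1 descent step not counted)

10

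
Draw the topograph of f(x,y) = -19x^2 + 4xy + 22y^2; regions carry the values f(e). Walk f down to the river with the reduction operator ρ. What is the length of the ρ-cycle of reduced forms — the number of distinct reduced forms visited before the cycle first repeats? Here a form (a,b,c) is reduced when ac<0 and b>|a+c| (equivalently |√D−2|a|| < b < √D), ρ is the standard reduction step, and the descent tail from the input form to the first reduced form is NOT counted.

D = 1688, ⌊√D⌋ = 41
river: ρ → (22,40,-1)
river: ρ → (-1,40,22)
river: ρ → (22,4,-19)
river: ρ → (-19,34,7)
river: ρ → (7,36,-14)
river: ρ → (-14,20,23)
river: ρ → (23,26,-11)
river: ρ → (-11,40,2)
river: ρ → (2,40,-11)
river: ρ → (-11,26,23)
river: ρ → (23,20,-14)
river: ρ → (-14,36,7)
river: ρ → (7,34,-19)
river: ρ → (-19,4,22)
ρ-cycle length = 14 (tail of 0 descent steps not counted)

14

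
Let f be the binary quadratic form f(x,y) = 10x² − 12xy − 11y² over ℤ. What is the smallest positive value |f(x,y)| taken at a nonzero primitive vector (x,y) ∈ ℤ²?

descent: ρ → (-11,12,10)  [lands on river]
river: ρ → (10,8,-13)
river: ρ → (-13,18,5)
river: ρ → (5,22,-5)
river: ρ → (-5,18,13)
river: ρ → (13,8,-10)
river: ρ → (-10,12,11)
river: ρ → (11,10,-11)
closes: descent 1, river 8
min |a| on river = 5

5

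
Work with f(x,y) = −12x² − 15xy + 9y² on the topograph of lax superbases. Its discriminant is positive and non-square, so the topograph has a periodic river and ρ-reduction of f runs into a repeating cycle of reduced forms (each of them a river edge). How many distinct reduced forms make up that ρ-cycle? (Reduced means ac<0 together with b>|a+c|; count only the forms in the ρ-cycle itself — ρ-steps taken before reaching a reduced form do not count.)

D = 657, ⌊√D⌋ = 25
descent: ρ → (9,15,-12)  [lands on river]
river: ρ → (-12,9,12)
river: ρ → (12,15,-9)
river: ρ → (-9,21,6)
river: ρ → (6,15,-18)
river: ρ → (-18,21,3)
river: ρ → (3,21,-18)
river: ρ → (-18,15,6)
river: ρ → (6,21,-9)
river: ρ → (-9,15,12)
river: ρ → (12,9,-12)
river: ρ → (-12,15,9)
river: ρ → (9,21,-6)
river: ρ → (-6,15,18)
river: ρ → (18,21,-3)
river: ρ → (-3,21,18)
river: ρ → (18,15,-6)
river: ρ → (-6,21,9)
ρ-cycle length = 18 (tail of 1 descent step not counted)

18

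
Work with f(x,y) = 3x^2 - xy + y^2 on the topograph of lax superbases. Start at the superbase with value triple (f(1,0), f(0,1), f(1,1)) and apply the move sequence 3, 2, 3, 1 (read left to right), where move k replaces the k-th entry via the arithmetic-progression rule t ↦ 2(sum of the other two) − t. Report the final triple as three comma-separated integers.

start (3,1,3) = (f(1,0),f(0,1),f(1,1))
replace slot 3: 2·(3+1) − 3 = 5 → (3,1,5)
replace slot 2: 2·(3+5) − 1 = 15 → (3,15,5)
replace slot 3: 2·(3+15) − 5 = 31 → (3,15,31)
replace slot 1: 2·(15+31) − 3 = 89 → (89,15,31)

89,15,31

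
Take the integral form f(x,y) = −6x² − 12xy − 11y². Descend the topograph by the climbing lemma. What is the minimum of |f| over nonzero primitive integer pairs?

translate: b→0 (≡12 mod 12), so (6,12,11)→(6,0,5)
flip: (6,0,5)→(5,0,6)
reduced (well bottom): (5,0,6) with a≤c, −a<b≤a
well minimum |f| = |-5| = 5 (negative-definite)

5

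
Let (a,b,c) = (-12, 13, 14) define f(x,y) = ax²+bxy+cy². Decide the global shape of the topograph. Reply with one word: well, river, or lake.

D = b²−4ac = 13² − 4·(-12)·14 = 841
D = 29² is a perfect square ⇒ form factors over ℤ ⇒ lakes

lake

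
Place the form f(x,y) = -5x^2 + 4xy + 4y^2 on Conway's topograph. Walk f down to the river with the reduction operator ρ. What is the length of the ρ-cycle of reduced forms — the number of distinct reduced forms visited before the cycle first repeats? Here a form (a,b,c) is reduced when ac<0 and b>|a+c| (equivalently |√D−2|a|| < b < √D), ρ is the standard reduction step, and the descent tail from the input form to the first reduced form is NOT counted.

D = 96, ⌊√D⌋ = 9
river: ρ → (4,4,-5)
river: ρ → (-5,6,3)
river: ρ → (3,6,-5)
river: ρ → (-5,4,4)
ρ-cycle length = 4 (tail of 0 descent steps not counted)

4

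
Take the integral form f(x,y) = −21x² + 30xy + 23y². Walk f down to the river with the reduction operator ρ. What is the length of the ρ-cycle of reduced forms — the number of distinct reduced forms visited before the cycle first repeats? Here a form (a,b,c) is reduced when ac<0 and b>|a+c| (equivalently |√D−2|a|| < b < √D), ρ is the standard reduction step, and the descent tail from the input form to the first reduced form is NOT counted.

D = 2832, ⌊√D⌋ = 53
river: ρ → (23,16,-28)
river: ρ → (-28,40,11)
river: ρ → (11,48,-12)
river: ρ → (-12,48,11)
river: ρ → (11,40,-28)
river: ρ → (-28,16,23)
river: ρ → (23,30,-21)
river: ρ → (-21,12,32)
river: ρ → (32,52,-1)
river: ρ → (-1,52,32)
river: ρ → (32,12,-21)
river: ρ → (-21,30,23)
ρ-cycle length = 12 (tail of 0 descent steps not counted)

12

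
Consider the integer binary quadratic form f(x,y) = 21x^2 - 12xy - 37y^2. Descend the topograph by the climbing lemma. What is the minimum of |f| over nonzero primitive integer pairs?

descent: ρ → (-37,12,21)
descent: ρ → (21,30,-28)  [lands on river]
river: ρ → (-28,26,23)
river: ρ → (23,20,-31)
river: ρ → (-31,42,12)
river: ρ → (12,54,-7)
river: ρ → (-7,44,47)
river: ρ → (47,50,-4)
river: ρ → (-4,54,21)
closes: descent 2, river 8
min |a| on river = 4

4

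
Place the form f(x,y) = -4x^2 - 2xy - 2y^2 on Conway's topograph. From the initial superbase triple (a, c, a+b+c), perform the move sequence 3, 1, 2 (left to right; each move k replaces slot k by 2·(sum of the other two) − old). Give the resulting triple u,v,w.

start (-4,-2,-8) = (f(1,0),f(0,1),f(1,1))
replace slot 3: 2·((-4)+(-2)) − (-8) = -4 → (-4,-2,-4)
replace slot 1: 2·((-2)+(-4)) − (-4) = -8 → (-8,-2,-4)
replace slot 2: 2·((-8)+(-4)) − (-2) = -22 → (-8,-22,-4)

-8,-22,-4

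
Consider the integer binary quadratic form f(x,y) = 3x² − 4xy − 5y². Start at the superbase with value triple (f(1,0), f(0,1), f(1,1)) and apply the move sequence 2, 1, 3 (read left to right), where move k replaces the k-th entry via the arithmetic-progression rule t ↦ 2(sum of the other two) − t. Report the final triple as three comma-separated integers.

start (3,-5,-6) = (f(1,0),f(0,1),f(1,1))
replace slot 2: 2·(3+(-6)) − (-5) = -1 → (3,-1,-6)
replace slot 1: 2·((-1)+(-6)) − 3 = -17 → (-17,-1,-6)
replace slot 3: 2·((-17)+(-1)) − (-6) = -30 → (-17,-1,-30)

-17,-1,-30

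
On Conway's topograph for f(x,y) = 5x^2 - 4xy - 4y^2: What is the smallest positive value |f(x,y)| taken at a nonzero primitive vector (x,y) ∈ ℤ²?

descent: ρ → (-4,4,5)  [lands on river]
river: ρ → (5,6,-3)
river: ρ → (-3,6,5)
river: ρ → (5,4,-4)
closes: descent 1, river 4
min |a| on river = 3

3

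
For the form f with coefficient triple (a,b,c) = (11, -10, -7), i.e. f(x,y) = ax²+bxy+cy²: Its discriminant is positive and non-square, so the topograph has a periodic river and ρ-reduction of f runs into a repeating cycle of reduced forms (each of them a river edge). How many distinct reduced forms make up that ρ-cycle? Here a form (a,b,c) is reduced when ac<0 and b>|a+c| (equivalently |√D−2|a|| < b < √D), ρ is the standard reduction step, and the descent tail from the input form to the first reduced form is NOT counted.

D = 408, ⌊√D⌋ = 20
descent: ρ → (-7,10,11)  [lands on river]
river: ρ → (11,12,-6)
river: ρ → (-6,12,11)
river: ρ → (11,10,-7)
river: ρ → (-7,18,3)
river: ρ → (3,18,-7)
ρ-cycle length = 6 (tail of 1 descent step not counted)

6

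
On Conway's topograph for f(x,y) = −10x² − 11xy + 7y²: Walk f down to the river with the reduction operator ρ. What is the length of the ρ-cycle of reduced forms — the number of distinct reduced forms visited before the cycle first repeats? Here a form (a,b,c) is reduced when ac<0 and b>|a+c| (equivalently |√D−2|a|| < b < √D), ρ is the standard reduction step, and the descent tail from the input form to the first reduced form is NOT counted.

D = 401, ⌊√D⌋ = 20
descent: ρ → (7,11,-10)  [lands on river]
river: ρ → (-10,9,8)
river: ρ → (8,7,-11)
river: ρ → (-11,15,4)
river: ρ → (4,17,-7)
river: ρ → (-7,11,10)
river: ρ → (10,9,-8)
river: ρ → (-8,7,11)
river: ρ → (11,15,-4)
river: ρ → (-4,17,7)
ρ-cycle length = 10 (tail of 1 descent step not counted)

10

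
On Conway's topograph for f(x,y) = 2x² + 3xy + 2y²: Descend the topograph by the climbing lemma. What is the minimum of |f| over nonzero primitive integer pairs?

translate: b→-1 (≡3 mod 4), so (2,3,2)→(2,-1,1)
flip: (2,-1,1)→(1,1,2)
reduced (well bottom): (1,1,2) with a≤c, −a<b≤a
well minimum = a = 1

1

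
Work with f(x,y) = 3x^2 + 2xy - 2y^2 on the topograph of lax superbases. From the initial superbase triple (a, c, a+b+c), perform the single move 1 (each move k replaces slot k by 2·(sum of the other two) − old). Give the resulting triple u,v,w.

start (3,-2,3) = (f(1,0),f(0,1),f(1,1))
replace slot 1: 2·((-2)+3) − 3 = -1 → (-1,-2,3)

-1,-2,3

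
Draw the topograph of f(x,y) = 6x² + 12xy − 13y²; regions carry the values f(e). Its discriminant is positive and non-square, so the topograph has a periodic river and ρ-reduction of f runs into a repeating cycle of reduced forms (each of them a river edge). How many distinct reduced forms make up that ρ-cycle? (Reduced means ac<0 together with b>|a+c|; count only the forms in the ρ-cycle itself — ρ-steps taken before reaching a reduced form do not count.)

D = 456, ⌊√D⌋ = 21
river: ρ → (-13,14,5)
river: ρ → (5,16,-10)
river: ρ → (-10,4,11)
river: ρ → (11,18,-3)
river: ρ → (-3,18,11)
river: ρ → (11,4,-10)
river: ρ → (-10,16,5)
river: ρ → (5,14,-13)
river: ρ → (-13,12,6)
river: ρ → (6,12,-13)
ρ-cycle length = 10 (tail of 0 descent steps not counted)

10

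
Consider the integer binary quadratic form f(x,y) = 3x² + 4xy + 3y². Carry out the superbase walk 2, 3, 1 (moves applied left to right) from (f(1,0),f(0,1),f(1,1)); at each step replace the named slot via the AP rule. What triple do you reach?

start (3,3,10) = (f(1,0),f(0,1),f(1,1))
replace slot 2: 2·(3+10) − 3 = 23 → (3,23,10)
replace slot 3: 2·(3+23) − 10 = 42 → (3,23,42)
replace slot 1: 2·(23+42) − 3 = 127 → (127,23,42)

127,23,42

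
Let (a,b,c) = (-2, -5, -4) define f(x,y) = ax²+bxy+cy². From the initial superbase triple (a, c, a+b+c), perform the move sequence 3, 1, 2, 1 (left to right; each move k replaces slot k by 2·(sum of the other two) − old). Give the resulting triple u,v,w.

start (-2,-4,-11) = (f(1,0),f(0,1),f(1,1))
replace slot 3: 2·((-2)+(-4)) − (-11) = -1 → (-2,-4,-1)
replace slot 1: 2·((-4)+(-1)) − (-2) = -8 → (-8,-4,-1)
replace slot 2: 2·((-8)+(-1)) − (-4) = -14 → (-8,-14,-1)
replace slot 1: 2·((-14)+(-1)) − (-8) = -22 → (-22,-14,-1)

-22,-14,-1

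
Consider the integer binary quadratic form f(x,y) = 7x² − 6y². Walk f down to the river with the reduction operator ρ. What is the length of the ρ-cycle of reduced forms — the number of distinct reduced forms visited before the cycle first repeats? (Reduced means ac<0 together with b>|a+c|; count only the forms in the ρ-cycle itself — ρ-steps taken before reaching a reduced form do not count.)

D = 168, ⌊√D⌋ = 12
descent: ρ → (-6,12,1)  [lands on river]
river: ρ → (1,12,-6)
ρ-cycle length = 2 (tail of 1 descent step not counted)

2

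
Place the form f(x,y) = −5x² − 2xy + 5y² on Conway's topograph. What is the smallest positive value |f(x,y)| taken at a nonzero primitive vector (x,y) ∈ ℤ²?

descent: ρ → (5,2,-5)  [lands on river]
river: ρ → (-5,8,2)
river: ρ → (2,8,-5)
river: ρ → (-5,2,5)
river: ρ → (5,8,-2)
river: ρ → (-2,8,5)
closes: descent 1, river 6
min |a| on river = 2

2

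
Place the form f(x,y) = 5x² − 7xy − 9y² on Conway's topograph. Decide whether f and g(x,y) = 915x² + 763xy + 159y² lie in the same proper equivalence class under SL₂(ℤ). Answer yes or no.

D₁ = 229, D₂ = 229
river cycle of f (length 6): (-9, 7, 5), (5, 13, -3), (-3, 11, 9), (9, 7, -5), (-5, 13, 3), (3, 11, -9)
river cycle of g (length 6): (3, 11, -9), (-9, 7, 5), (5, 13, -3), (-3, 11, 9), (9, 7, -5), (-5, 13, 3)
cycles coincide ⇒ equivalent

yes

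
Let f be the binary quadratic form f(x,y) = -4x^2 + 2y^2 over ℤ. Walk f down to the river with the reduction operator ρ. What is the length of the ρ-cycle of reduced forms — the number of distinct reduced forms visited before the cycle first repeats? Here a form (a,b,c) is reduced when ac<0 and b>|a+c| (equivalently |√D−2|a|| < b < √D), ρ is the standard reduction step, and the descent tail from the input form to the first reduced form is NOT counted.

D = 32, ⌊√D⌋ = 5
descent: ρ → (2,4,-2)  [lands on river]
river: ρ → (-2,4,2)
ρ-cycle length = 2 (tail of 1 descent step not counted)

2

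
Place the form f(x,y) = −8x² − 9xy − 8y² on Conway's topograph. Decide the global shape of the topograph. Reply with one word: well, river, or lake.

D = b²−4ac = (-9)² − 4·(-8)·(-8) = -175
D < 0 ⇒ definite ⇒ every region one sign ⇒ single well

well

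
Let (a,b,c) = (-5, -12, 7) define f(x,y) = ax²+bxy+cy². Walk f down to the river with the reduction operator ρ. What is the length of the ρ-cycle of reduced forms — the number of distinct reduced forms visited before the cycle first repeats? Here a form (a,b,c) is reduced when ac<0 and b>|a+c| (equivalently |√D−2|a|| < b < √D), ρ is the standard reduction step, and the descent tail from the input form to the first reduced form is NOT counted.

D = 284, ⌊√D⌋ = 16
descent: ρ → (7,12,-5)  [lands on river]
river: ρ → (-5,8,11)
river: ρ → (11,14,-2)
river: ρ → (-2,14,11)
river: ρ → (11,8,-5)
river: ρ → (-5,12,7)
river: ρ → (7,16,-1)
river: ρ → (-1,16,7)
ρ-cycle length = 8 (tail of 1 descent step not counted)

8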